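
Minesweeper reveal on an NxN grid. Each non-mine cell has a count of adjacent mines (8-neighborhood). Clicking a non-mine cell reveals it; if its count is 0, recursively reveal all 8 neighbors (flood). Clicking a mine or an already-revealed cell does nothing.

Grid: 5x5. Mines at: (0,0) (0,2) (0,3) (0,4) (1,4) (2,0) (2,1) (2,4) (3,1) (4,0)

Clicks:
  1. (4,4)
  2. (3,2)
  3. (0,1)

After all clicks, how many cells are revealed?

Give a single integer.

Answer: 7

Derivation:
Click 1 (4,4) count=0: revealed 6 new [(3,2) (3,3) (3,4) (4,2) (4,3) (4,4)] -> total=6
Click 2 (3,2) count=2: revealed 0 new [(none)] -> total=6
Click 3 (0,1) count=2: revealed 1 new [(0,1)] -> total=7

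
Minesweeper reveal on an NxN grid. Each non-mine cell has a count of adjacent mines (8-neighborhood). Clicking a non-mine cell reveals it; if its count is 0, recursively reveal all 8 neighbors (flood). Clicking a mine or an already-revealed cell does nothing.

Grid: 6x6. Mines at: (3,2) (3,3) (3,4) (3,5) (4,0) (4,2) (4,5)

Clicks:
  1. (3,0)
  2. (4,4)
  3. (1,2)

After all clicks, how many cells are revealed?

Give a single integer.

Answer: 21

Derivation:
Click 1 (3,0) count=1: revealed 1 new [(3,0)] -> total=1
Click 2 (4,4) count=4: revealed 1 new [(4,4)] -> total=2
Click 3 (1,2) count=0: revealed 19 new [(0,0) (0,1) (0,2) (0,3) (0,4) (0,5) (1,0) (1,1) (1,2) (1,3) (1,4) (1,5) (2,0) (2,1) (2,2) (2,3) (2,4) (2,5) (3,1)] -> total=21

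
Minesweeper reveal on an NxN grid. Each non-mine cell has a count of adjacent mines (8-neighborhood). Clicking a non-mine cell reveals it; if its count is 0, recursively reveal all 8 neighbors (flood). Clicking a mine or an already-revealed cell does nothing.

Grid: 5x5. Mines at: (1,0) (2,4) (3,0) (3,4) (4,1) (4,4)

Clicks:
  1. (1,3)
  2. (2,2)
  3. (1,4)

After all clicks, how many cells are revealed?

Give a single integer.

Answer: 14

Derivation:
Click 1 (1,3) count=1: revealed 1 new [(1,3)] -> total=1
Click 2 (2,2) count=0: revealed 13 new [(0,1) (0,2) (0,3) (0,4) (1,1) (1,2) (1,4) (2,1) (2,2) (2,3) (3,1) (3,2) (3,3)] -> total=14
Click 3 (1,4) count=1: revealed 0 new [(none)] -> total=14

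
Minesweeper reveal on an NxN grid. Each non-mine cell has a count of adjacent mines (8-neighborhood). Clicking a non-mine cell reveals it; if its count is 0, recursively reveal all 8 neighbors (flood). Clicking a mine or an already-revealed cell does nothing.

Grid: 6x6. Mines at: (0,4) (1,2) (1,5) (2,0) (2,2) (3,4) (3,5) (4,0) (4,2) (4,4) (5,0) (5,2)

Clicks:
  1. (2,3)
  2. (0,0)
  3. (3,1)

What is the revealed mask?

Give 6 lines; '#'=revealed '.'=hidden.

Click 1 (2,3) count=3: revealed 1 new [(2,3)] -> total=1
Click 2 (0,0) count=0: revealed 4 new [(0,0) (0,1) (1,0) (1,1)] -> total=5
Click 3 (3,1) count=4: revealed 1 new [(3,1)] -> total=6

Answer: ##....
##....
...#..
.#....
......
......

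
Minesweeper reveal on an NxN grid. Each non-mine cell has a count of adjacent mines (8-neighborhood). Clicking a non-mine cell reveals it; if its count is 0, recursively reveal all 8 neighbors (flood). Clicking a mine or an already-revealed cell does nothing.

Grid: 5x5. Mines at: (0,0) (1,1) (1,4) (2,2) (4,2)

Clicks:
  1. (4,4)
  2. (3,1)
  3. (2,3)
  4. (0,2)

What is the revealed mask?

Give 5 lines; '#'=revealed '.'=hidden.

Click 1 (4,4) count=0: revealed 6 new [(2,3) (2,4) (3,3) (3,4) (4,3) (4,4)] -> total=6
Click 2 (3,1) count=2: revealed 1 new [(3,1)] -> total=7
Click 3 (2,3) count=2: revealed 0 new [(none)] -> total=7
Click 4 (0,2) count=1: revealed 1 new [(0,2)] -> total=8

Answer: ..#..
.....
...##
.#.##
...##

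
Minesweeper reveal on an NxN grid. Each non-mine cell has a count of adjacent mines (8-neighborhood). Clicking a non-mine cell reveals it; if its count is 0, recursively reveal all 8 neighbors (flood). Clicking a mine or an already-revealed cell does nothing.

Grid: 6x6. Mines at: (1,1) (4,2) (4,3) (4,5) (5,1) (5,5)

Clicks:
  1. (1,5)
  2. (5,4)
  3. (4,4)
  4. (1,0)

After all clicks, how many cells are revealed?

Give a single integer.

Answer: 19

Derivation:
Click 1 (1,5) count=0: revealed 16 new [(0,2) (0,3) (0,4) (0,5) (1,2) (1,3) (1,4) (1,5) (2,2) (2,3) (2,4) (2,5) (3,2) (3,3) (3,4) (3,5)] -> total=16
Click 2 (5,4) count=3: revealed 1 new [(5,4)] -> total=17
Click 3 (4,4) count=3: revealed 1 new [(4,4)] -> total=18
Click 4 (1,0) count=1: revealed 1 new [(1,0)] -> total=19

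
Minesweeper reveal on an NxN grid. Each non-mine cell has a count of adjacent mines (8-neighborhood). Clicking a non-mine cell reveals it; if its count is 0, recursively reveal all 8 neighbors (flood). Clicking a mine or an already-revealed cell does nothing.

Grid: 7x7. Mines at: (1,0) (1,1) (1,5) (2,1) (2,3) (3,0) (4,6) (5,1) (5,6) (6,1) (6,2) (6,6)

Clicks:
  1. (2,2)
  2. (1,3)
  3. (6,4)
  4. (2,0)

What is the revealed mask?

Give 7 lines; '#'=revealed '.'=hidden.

Click 1 (2,2) count=3: revealed 1 new [(2,2)] -> total=1
Click 2 (1,3) count=1: revealed 1 new [(1,3)] -> total=2
Click 3 (6,4) count=0: revealed 15 new [(3,2) (3,3) (3,4) (3,5) (4,2) (4,3) (4,4) (4,5) (5,2) (5,3) (5,4) (5,5) (6,3) (6,4) (6,5)] -> total=17
Click 4 (2,0) count=4: revealed 1 new [(2,0)] -> total=18

Answer: .......
...#...
#.#....
..####.
..####.
..####.
...###.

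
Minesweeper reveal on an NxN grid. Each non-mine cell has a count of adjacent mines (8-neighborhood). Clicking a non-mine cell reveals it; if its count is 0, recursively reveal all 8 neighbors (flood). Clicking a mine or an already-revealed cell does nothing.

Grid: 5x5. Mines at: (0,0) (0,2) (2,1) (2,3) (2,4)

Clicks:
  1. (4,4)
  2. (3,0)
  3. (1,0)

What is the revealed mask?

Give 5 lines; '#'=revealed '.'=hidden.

Click 1 (4,4) count=0: revealed 10 new [(3,0) (3,1) (3,2) (3,3) (3,4) (4,0) (4,1) (4,2) (4,3) (4,4)] -> total=10
Click 2 (3,0) count=1: revealed 0 new [(none)] -> total=10
Click 3 (1,0) count=2: revealed 1 new [(1,0)] -> total=11

Answer: .....
#....
.....
#####
#####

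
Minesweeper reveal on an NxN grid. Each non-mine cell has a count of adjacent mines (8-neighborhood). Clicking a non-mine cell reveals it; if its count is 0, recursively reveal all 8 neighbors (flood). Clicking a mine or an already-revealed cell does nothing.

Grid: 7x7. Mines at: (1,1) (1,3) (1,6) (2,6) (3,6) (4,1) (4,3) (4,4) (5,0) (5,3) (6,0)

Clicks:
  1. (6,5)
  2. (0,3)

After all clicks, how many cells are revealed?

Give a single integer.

Answer: 9

Derivation:
Click 1 (6,5) count=0: revealed 8 new [(4,5) (4,6) (5,4) (5,5) (5,6) (6,4) (6,5) (6,6)] -> total=8
Click 2 (0,3) count=1: revealed 1 new [(0,3)] -> total=9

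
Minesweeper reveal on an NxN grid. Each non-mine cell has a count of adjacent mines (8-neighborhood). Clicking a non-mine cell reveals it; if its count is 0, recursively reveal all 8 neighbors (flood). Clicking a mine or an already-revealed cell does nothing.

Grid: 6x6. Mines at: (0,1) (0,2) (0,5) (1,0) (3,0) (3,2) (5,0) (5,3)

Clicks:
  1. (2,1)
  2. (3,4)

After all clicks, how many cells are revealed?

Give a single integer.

Answer: 15

Derivation:
Click 1 (2,1) count=3: revealed 1 new [(2,1)] -> total=1
Click 2 (3,4) count=0: revealed 14 new [(1,3) (1,4) (1,5) (2,3) (2,4) (2,5) (3,3) (3,4) (3,5) (4,3) (4,4) (4,5) (5,4) (5,5)] -> total=15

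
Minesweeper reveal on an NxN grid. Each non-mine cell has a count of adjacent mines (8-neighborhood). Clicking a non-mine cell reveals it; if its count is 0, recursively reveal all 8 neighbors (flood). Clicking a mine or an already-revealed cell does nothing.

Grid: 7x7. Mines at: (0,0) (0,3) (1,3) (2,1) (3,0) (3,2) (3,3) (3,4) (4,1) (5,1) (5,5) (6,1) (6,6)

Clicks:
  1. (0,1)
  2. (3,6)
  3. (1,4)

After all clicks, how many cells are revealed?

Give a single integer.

Click 1 (0,1) count=1: revealed 1 new [(0,1)] -> total=1
Click 2 (3,6) count=0: revealed 13 new [(0,4) (0,5) (0,6) (1,4) (1,5) (1,6) (2,4) (2,5) (2,6) (3,5) (3,6) (4,5) (4,6)] -> total=14
Click 3 (1,4) count=2: revealed 0 new [(none)] -> total=14

Answer: 14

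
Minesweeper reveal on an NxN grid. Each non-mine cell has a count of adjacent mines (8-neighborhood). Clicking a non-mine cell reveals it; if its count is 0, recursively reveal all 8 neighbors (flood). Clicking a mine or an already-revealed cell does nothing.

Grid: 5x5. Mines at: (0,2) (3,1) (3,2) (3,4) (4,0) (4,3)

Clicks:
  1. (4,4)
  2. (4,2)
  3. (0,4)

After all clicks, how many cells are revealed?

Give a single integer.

Click 1 (4,4) count=2: revealed 1 new [(4,4)] -> total=1
Click 2 (4,2) count=3: revealed 1 new [(4,2)] -> total=2
Click 3 (0,4) count=0: revealed 6 new [(0,3) (0,4) (1,3) (1,4) (2,3) (2,4)] -> total=8

Answer: 8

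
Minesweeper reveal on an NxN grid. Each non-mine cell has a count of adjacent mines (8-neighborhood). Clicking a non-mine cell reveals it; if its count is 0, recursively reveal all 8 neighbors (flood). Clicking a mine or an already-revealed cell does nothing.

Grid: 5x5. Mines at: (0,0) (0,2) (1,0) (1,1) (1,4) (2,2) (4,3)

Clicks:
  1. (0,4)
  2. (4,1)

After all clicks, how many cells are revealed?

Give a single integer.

Answer: 9

Derivation:
Click 1 (0,4) count=1: revealed 1 new [(0,4)] -> total=1
Click 2 (4,1) count=0: revealed 8 new [(2,0) (2,1) (3,0) (3,1) (3,2) (4,0) (4,1) (4,2)] -> total=9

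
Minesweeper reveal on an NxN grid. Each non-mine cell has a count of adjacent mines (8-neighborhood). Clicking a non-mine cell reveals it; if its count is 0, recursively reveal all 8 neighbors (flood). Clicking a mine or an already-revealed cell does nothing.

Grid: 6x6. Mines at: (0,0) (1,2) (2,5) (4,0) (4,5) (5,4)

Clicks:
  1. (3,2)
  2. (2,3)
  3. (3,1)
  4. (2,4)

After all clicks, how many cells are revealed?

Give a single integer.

Answer: 15

Derivation:
Click 1 (3,2) count=0: revealed 15 new [(2,1) (2,2) (2,3) (2,4) (3,1) (3,2) (3,3) (3,4) (4,1) (4,2) (4,3) (4,4) (5,1) (5,2) (5,3)] -> total=15
Click 2 (2,3) count=1: revealed 0 new [(none)] -> total=15
Click 3 (3,1) count=1: revealed 0 new [(none)] -> total=15
Click 4 (2,4) count=1: revealed 0 new [(none)] -> total=15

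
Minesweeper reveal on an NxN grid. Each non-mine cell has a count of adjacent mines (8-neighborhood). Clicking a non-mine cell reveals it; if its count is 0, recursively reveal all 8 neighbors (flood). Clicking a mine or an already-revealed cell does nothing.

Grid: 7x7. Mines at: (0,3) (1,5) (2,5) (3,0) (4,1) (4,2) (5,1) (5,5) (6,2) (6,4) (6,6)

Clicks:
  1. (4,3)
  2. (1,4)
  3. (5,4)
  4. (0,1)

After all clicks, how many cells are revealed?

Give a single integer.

Click 1 (4,3) count=1: revealed 1 new [(4,3)] -> total=1
Click 2 (1,4) count=3: revealed 1 new [(1,4)] -> total=2
Click 3 (5,4) count=2: revealed 1 new [(5,4)] -> total=3
Click 4 (0,1) count=0: revealed 16 new [(0,0) (0,1) (0,2) (1,0) (1,1) (1,2) (1,3) (2,0) (2,1) (2,2) (2,3) (2,4) (3,1) (3,2) (3,3) (3,4)] -> total=19

Answer: 19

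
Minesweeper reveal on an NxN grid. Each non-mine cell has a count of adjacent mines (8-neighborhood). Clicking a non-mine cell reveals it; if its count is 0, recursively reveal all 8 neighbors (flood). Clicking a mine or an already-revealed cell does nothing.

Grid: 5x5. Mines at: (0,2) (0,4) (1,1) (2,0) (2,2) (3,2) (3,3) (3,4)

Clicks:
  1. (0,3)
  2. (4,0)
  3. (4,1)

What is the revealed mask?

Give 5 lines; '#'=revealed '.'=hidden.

Click 1 (0,3) count=2: revealed 1 new [(0,3)] -> total=1
Click 2 (4,0) count=0: revealed 4 new [(3,0) (3,1) (4,0) (4,1)] -> total=5
Click 3 (4,1) count=1: revealed 0 new [(none)] -> total=5

Answer: ...#.
.....
.....
##...
##...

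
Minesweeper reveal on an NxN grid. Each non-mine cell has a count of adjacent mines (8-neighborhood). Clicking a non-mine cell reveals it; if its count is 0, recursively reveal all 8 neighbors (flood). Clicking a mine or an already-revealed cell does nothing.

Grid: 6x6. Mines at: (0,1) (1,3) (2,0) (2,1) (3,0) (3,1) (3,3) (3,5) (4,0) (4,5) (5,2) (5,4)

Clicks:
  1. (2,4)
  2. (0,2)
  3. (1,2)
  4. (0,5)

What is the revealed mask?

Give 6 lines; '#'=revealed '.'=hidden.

Click 1 (2,4) count=3: revealed 1 new [(2,4)] -> total=1
Click 2 (0,2) count=2: revealed 1 new [(0,2)] -> total=2
Click 3 (1,2) count=3: revealed 1 new [(1,2)] -> total=3
Click 4 (0,5) count=0: revealed 5 new [(0,4) (0,5) (1,4) (1,5) (2,5)] -> total=8

Answer: ..#.##
..#.##
....##
......
......
......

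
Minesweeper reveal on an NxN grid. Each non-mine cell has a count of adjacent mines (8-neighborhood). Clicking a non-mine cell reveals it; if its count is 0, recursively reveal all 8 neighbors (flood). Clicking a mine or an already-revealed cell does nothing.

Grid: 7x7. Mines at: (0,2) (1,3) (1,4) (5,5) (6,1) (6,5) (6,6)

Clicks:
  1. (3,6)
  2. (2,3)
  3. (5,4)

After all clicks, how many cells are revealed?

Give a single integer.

Click 1 (3,6) count=0: revealed 38 new [(0,0) (0,1) (0,5) (0,6) (1,0) (1,1) (1,2) (1,5) (1,6) (2,0) (2,1) (2,2) (2,3) (2,4) (2,5) (2,6) (3,0) (3,1) (3,2) (3,3) (3,4) (3,5) (3,6) (4,0) (4,1) (4,2) (4,3) (4,4) (4,5) (4,6) (5,0) (5,1) (5,2) (5,3) (5,4) (6,2) (6,3) (6,4)] -> total=38
Click 2 (2,3) count=2: revealed 0 new [(none)] -> total=38
Click 3 (5,4) count=2: revealed 0 new [(none)] -> total=38

Answer: 38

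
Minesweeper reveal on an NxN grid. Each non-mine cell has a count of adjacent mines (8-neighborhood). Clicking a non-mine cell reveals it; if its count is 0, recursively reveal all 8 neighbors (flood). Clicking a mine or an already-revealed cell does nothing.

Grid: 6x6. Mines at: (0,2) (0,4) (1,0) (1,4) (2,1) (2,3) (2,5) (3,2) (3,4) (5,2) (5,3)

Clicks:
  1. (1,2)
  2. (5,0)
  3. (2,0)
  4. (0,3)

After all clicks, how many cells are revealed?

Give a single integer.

Answer: 9

Derivation:
Click 1 (1,2) count=3: revealed 1 new [(1,2)] -> total=1
Click 2 (5,0) count=0: revealed 6 new [(3,0) (3,1) (4,0) (4,1) (5,0) (5,1)] -> total=7
Click 3 (2,0) count=2: revealed 1 new [(2,0)] -> total=8
Click 4 (0,3) count=3: revealed 1 new [(0,3)] -> total=9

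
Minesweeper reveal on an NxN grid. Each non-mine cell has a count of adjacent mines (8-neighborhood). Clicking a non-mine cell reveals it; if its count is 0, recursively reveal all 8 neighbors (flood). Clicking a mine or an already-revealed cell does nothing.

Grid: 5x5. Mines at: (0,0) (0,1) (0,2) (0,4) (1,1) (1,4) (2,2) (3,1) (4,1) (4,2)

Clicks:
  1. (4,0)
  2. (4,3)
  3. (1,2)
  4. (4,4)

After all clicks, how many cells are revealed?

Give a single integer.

Click 1 (4,0) count=2: revealed 1 new [(4,0)] -> total=1
Click 2 (4,3) count=1: revealed 1 new [(4,3)] -> total=2
Click 3 (1,2) count=4: revealed 1 new [(1,2)] -> total=3
Click 4 (4,4) count=0: revealed 5 new [(2,3) (2,4) (3,3) (3,4) (4,4)] -> total=8

Answer: 8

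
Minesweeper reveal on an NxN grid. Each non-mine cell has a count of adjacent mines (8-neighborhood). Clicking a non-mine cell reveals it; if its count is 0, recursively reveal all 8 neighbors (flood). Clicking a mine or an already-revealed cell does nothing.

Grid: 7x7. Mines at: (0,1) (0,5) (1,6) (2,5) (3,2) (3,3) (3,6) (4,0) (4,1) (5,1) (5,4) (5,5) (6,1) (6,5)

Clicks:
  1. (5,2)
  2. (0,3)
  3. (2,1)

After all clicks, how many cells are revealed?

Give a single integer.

Click 1 (5,2) count=3: revealed 1 new [(5,2)] -> total=1
Click 2 (0,3) count=0: revealed 9 new [(0,2) (0,3) (0,4) (1,2) (1,3) (1,4) (2,2) (2,3) (2,4)] -> total=10
Click 3 (2,1) count=1: revealed 1 new [(2,1)] -> total=11

Answer: 11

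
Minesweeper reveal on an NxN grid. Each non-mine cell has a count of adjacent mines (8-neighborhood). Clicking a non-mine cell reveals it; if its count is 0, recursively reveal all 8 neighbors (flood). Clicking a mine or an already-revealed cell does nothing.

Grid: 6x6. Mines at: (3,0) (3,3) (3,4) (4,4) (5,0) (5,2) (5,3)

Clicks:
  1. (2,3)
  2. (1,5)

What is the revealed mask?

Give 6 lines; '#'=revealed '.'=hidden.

Answer: ######
######
######
......
......
......

Derivation:
Click 1 (2,3) count=2: revealed 1 new [(2,3)] -> total=1
Click 2 (1,5) count=0: revealed 17 new [(0,0) (0,1) (0,2) (0,3) (0,4) (0,5) (1,0) (1,1) (1,2) (1,3) (1,4) (1,5) (2,0) (2,1) (2,2) (2,4) (2,5)] -> total=18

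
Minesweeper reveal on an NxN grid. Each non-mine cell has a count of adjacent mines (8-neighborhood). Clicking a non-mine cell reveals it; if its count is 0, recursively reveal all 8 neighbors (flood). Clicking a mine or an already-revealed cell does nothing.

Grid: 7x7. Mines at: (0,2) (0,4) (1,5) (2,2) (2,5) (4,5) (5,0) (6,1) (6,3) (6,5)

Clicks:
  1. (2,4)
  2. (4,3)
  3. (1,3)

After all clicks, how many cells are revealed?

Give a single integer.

Answer: 14

Derivation:
Click 1 (2,4) count=2: revealed 1 new [(2,4)] -> total=1
Click 2 (4,3) count=0: revealed 12 new [(3,1) (3,2) (3,3) (3,4) (4,1) (4,2) (4,3) (4,4) (5,1) (5,2) (5,3) (5,4)] -> total=13
Click 3 (1,3) count=3: revealed 1 new [(1,3)] -> total=14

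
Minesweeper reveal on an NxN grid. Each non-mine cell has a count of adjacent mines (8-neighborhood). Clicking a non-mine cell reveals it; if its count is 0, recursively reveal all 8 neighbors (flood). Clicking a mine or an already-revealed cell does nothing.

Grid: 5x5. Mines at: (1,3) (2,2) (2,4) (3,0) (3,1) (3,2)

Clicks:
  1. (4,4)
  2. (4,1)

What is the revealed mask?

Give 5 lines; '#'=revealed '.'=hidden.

Click 1 (4,4) count=0: revealed 4 new [(3,3) (3,4) (4,3) (4,4)] -> total=4
Click 2 (4,1) count=3: revealed 1 new [(4,1)] -> total=5

Answer: .....
.....
.....
...##
.#.##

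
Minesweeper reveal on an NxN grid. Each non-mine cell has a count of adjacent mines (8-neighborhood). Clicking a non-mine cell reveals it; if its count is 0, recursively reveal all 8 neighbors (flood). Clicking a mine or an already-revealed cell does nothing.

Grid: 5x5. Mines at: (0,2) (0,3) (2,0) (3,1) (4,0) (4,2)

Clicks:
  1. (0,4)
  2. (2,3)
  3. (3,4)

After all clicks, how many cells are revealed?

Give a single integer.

Answer: 12

Derivation:
Click 1 (0,4) count=1: revealed 1 new [(0,4)] -> total=1
Click 2 (2,3) count=0: revealed 11 new [(1,2) (1,3) (1,4) (2,2) (2,3) (2,4) (3,2) (3,3) (3,4) (4,3) (4,4)] -> total=12
Click 3 (3,4) count=0: revealed 0 new [(none)] -> total=12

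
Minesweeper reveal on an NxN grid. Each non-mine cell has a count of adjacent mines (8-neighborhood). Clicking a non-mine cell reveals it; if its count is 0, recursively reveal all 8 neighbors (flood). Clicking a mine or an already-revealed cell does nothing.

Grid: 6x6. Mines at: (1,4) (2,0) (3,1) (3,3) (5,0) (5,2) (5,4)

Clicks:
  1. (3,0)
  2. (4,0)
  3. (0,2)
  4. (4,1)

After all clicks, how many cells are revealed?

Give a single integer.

Click 1 (3,0) count=2: revealed 1 new [(3,0)] -> total=1
Click 2 (4,0) count=2: revealed 1 new [(4,0)] -> total=2
Click 3 (0,2) count=0: revealed 11 new [(0,0) (0,1) (0,2) (0,3) (1,0) (1,1) (1,2) (1,3) (2,1) (2,2) (2,3)] -> total=13
Click 4 (4,1) count=3: revealed 1 new [(4,1)] -> total=14

Answer: 14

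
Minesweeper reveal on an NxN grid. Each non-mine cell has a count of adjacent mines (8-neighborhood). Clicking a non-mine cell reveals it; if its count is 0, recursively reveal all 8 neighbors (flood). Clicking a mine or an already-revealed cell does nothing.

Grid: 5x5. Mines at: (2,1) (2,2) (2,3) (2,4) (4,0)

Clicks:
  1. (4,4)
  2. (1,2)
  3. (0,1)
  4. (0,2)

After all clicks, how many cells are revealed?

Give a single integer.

Answer: 18

Derivation:
Click 1 (4,4) count=0: revealed 8 new [(3,1) (3,2) (3,3) (3,4) (4,1) (4,2) (4,3) (4,4)] -> total=8
Click 2 (1,2) count=3: revealed 1 new [(1,2)] -> total=9
Click 3 (0,1) count=0: revealed 9 new [(0,0) (0,1) (0,2) (0,3) (0,4) (1,0) (1,1) (1,3) (1,4)] -> total=18
Click 4 (0,2) count=0: revealed 0 new [(none)] -> total=18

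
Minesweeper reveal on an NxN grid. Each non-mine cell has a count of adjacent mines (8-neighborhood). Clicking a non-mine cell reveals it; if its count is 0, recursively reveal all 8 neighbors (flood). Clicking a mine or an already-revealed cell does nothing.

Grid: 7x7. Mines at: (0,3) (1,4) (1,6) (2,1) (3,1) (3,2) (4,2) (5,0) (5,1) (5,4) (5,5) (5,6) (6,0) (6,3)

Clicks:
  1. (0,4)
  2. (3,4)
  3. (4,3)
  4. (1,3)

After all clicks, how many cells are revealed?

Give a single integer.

Click 1 (0,4) count=2: revealed 1 new [(0,4)] -> total=1
Click 2 (3,4) count=0: revealed 12 new [(2,3) (2,4) (2,5) (2,6) (3,3) (3,4) (3,5) (3,6) (4,3) (4,4) (4,5) (4,6)] -> total=13
Click 3 (4,3) count=3: revealed 0 new [(none)] -> total=13
Click 4 (1,3) count=2: revealed 1 new [(1,3)] -> total=14

Answer: 14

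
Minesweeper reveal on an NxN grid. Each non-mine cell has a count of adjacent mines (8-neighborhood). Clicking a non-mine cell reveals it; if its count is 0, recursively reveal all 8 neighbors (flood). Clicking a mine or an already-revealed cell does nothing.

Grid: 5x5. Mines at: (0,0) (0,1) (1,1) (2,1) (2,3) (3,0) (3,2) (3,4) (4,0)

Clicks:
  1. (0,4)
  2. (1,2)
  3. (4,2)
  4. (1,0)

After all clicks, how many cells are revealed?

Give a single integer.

Click 1 (0,4) count=0: revealed 6 new [(0,2) (0,3) (0,4) (1,2) (1,3) (1,4)] -> total=6
Click 2 (1,2) count=4: revealed 0 new [(none)] -> total=6
Click 3 (4,2) count=1: revealed 1 new [(4,2)] -> total=7
Click 4 (1,0) count=4: revealed 1 new [(1,0)] -> total=8

Answer: 8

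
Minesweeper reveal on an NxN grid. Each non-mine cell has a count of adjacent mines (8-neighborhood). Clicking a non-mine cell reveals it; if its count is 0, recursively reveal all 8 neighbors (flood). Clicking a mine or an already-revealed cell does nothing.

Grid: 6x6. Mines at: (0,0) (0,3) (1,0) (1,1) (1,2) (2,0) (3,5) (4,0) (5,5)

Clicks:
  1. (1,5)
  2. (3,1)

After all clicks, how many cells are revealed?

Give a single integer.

Answer: 7

Derivation:
Click 1 (1,5) count=0: revealed 6 new [(0,4) (0,5) (1,4) (1,5) (2,4) (2,5)] -> total=6
Click 2 (3,1) count=2: revealed 1 new [(3,1)] -> total=7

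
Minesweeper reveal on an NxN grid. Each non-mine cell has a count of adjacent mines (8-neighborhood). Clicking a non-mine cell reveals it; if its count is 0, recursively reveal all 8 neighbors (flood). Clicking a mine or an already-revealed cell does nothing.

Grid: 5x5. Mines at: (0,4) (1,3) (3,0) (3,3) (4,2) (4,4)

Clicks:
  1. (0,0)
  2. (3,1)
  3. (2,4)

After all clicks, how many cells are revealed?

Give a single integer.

Answer: 11

Derivation:
Click 1 (0,0) count=0: revealed 9 new [(0,0) (0,1) (0,2) (1,0) (1,1) (1,2) (2,0) (2,1) (2,2)] -> total=9
Click 2 (3,1) count=2: revealed 1 new [(3,1)] -> total=10
Click 3 (2,4) count=2: revealed 1 new [(2,4)] -> total=11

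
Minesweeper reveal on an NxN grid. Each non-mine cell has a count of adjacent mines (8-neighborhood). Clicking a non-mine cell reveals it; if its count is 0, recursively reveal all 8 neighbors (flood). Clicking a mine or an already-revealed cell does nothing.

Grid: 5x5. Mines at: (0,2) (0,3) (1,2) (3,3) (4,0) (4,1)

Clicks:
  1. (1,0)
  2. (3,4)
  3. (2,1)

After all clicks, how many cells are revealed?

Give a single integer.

Answer: 9

Derivation:
Click 1 (1,0) count=0: revealed 8 new [(0,0) (0,1) (1,0) (1,1) (2,0) (2,1) (3,0) (3,1)] -> total=8
Click 2 (3,4) count=1: revealed 1 new [(3,4)] -> total=9
Click 3 (2,1) count=1: revealed 0 new [(none)] -> total=9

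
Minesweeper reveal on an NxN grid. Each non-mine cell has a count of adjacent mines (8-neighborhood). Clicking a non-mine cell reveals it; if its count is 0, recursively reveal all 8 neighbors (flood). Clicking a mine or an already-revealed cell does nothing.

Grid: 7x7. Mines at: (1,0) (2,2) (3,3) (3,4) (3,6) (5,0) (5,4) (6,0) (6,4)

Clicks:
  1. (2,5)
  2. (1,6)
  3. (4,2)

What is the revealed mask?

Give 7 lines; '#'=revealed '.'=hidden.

Answer: .######
.######
...####
.......
..#....
.......
.......

Derivation:
Click 1 (2,5) count=2: revealed 1 new [(2,5)] -> total=1
Click 2 (1,6) count=0: revealed 15 new [(0,1) (0,2) (0,3) (0,4) (0,5) (0,6) (1,1) (1,2) (1,3) (1,4) (1,5) (1,6) (2,3) (2,4) (2,6)] -> total=16
Click 3 (4,2) count=1: revealed 1 new [(4,2)] -> total=17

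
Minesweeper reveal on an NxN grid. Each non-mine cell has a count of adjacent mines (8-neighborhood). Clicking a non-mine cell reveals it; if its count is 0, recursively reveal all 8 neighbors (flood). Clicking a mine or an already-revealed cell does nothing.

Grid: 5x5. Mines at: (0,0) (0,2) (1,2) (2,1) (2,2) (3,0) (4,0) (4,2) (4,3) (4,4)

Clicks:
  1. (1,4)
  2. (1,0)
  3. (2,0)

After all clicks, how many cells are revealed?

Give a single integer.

Answer: 10

Derivation:
Click 1 (1,4) count=0: revealed 8 new [(0,3) (0,4) (1,3) (1,4) (2,3) (2,4) (3,3) (3,4)] -> total=8
Click 2 (1,0) count=2: revealed 1 new [(1,0)] -> total=9
Click 3 (2,0) count=2: revealed 1 new [(2,0)] -> total=10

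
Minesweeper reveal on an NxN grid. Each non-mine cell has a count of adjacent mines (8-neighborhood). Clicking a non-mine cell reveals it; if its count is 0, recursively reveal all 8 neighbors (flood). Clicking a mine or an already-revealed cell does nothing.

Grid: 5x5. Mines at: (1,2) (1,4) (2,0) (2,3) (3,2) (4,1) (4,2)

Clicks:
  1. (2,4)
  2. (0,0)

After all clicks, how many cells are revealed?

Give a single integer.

Click 1 (2,4) count=2: revealed 1 new [(2,4)] -> total=1
Click 2 (0,0) count=0: revealed 4 new [(0,0) (0,1) (1,0) (1,1)] -> total=5

Answer: 5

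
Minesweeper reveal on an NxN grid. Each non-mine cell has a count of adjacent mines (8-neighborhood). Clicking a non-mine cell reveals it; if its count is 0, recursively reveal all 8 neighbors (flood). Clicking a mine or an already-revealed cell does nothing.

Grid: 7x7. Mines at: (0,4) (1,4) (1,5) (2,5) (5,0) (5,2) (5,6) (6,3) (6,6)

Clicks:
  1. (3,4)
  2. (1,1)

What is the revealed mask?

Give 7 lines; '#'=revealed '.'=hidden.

Answer: ####...
####...
#####..
######.
######.
...###.
.......

Derivation:
Click 1 (3,4) count=1: revealed 1 new [(3,4)] -> total=1
Click 2 (1,1) count=0: revealed 27 new [(0,0) (0,1) (0,2) (0,3) (1,0) (1,1) (1,2) (1,3) (2,0) (2,1) (2,2) (2,3) (2,4) (3,0) (3,1) (3,2) (3,3) (3,5) (4,0) (4,1) (4,2) (4,3) (4,4) (4,5) (5,3) (5,4) (5,5)] -> total=28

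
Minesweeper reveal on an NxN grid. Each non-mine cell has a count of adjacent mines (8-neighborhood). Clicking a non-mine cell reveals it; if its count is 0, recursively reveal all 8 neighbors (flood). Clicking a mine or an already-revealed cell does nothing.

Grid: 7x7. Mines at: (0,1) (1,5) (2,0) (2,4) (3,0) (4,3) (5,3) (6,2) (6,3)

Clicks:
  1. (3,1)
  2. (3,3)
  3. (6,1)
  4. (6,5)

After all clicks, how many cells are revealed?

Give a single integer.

Answer: 17

Derivation:
Click 1 (3,1) count=2: revealed 1 new [(3,1)] -> total=1
Click 2 (3,3) count=2: revealed 1 new [(3,3)] -> total=2
Click 3 (6,1) count=1: revealed 1 new [(6,1)] -> total=3
Click 4 (6,5) count=0: revealed 14 new [(2,5) (2,6) (3,4) (3,5) (3,6) (4,4) (4,5) (4,6) (5,4) (5,5) (5,6) (6,4) (6,5) (6,6)] -> total=17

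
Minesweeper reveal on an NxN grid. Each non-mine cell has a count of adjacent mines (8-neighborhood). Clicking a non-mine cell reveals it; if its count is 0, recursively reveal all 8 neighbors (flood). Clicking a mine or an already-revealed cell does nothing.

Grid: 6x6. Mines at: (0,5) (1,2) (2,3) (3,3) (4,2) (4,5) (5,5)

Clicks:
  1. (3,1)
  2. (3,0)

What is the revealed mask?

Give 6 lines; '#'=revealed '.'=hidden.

Click 1 (3,1) count=1: revealed 1 new [(3,1)] -> total=1
Click 2 (3,0) count=0: revealed 11 new [(0,0) (0,1) (1,0) (1,1) (2,0) (2,1) (3,0) (4,0) (4,1) (5,0) (5,1)] -> total=12

Answer: ##....
##....
##....
##....
##....
##....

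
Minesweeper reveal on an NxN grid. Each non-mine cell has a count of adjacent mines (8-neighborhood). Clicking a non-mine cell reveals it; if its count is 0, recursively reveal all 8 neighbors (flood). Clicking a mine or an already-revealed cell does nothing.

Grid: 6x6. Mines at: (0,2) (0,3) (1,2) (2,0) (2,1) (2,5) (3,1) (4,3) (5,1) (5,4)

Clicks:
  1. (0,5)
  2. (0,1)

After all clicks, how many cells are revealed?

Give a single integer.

Answer: 5

Derivation:
Click 1 (0,5) count=0: revealed 4 new [(0,4) (0,5) (1,4) (1,5)] -> total=4
Click 2 (0,1) count=2: revealed 1 new [(0,1)] -> total=5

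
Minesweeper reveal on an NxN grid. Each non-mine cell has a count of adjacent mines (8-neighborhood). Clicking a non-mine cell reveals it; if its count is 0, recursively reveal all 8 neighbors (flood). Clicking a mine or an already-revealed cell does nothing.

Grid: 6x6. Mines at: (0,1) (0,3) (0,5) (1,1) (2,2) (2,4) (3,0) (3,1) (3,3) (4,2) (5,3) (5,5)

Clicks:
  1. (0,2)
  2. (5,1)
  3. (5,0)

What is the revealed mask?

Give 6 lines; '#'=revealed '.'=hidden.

Click 1 (0,2) count=3: revealed 1 new [(0,2)] -> total=1
Click 2 (5,1) count=1: revealed 1 new [(5,1)] -> total=2
Click 3 (5,0) count=0: revealed 3 new [(4,0) (4,1) (5,0)] -> total=5

Answer: ..#...
......
......
......
##....
##....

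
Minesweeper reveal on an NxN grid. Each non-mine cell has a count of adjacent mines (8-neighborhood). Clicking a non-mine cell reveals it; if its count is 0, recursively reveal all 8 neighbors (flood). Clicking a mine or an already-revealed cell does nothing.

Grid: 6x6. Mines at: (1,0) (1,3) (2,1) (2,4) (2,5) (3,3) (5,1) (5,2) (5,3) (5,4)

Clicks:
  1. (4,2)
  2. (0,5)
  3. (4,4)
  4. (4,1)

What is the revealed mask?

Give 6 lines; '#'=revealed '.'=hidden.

Click 1 (4,2) count=4: revealed 1 new [(4,2)] -> total=1
Click 2 (0,5) count=0: revealed 4 new [(0,4) (0,5) (1,4) (1,5)] -> total=5
Click 3 (4,4) count=3: revealed 1 new [(4,4)] -> total=6
Click 4 (4,1) count=2: revealed 1 new [(4,1)] -> total=7

Answer: ....##
....##
......
......
.##.#.
......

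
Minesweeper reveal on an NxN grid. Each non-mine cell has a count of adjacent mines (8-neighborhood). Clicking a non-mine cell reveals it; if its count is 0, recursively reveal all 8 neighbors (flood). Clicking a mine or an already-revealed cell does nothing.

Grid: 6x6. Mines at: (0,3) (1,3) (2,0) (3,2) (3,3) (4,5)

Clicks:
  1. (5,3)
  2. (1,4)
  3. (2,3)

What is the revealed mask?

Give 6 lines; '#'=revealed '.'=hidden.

Click 1 (5,3) count=0: revealed 12 new [(3,0) (3,1) (4,0) (4,1) (4,2) (4,3) (4,4) (5,0) (5,1) (5,2) (5,3) (5,4)] -> total=12
Click 2 (1,4) count=2: revealed 1 new [(1,4)] -> total=13
Click 3 (2,3) count=3: revealed 1 new [(2,3)] -> total=14

Answer: ......
....#.
...#..
##....
#####.
#####.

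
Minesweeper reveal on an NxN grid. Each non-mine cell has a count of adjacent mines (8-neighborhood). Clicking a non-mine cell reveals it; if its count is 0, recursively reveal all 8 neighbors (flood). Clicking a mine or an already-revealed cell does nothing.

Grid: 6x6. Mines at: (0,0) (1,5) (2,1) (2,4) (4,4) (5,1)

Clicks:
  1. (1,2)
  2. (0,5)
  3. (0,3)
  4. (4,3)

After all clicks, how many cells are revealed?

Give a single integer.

Click 1 (1,2) count=1: revealed 1 new [(1,2)] -> total=1
Click 2 (0,5) count=1: revealed 1 new [(0,5)] -> total=2
Click 3 (0,3) count=0: revealed 7 new [(0,1) (0,2) (0,3) (0,4) (1,1) (1,3) (1,4)] -> total=9
Click 4 (4,3) count=1: revealed 1 new [(4,3)] -> total=10

Answer: 10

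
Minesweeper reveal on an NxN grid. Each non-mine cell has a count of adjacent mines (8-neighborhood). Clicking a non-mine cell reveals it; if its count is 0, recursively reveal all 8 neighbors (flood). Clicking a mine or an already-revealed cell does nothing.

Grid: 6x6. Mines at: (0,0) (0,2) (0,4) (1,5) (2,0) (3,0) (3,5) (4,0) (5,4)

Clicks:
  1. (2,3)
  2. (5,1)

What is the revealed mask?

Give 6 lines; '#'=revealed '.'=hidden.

Click 1 (2,3) count=0: revealed 19 new [(1,1) (1,2) (1,3) (1,4) (2,1) (2,2) (2,3) (2,4) (3,1) (3,2) (3,3) (3,4) (4,1) (4,2) (4,3) (4,4) (5,1) (5,2) (5,3)] -> total=19
Click 2 (5,1) count=1: revealed 0 new [(none)] -> total=19

Answer: ......
.####.
.####.
.####.
.####.
.###..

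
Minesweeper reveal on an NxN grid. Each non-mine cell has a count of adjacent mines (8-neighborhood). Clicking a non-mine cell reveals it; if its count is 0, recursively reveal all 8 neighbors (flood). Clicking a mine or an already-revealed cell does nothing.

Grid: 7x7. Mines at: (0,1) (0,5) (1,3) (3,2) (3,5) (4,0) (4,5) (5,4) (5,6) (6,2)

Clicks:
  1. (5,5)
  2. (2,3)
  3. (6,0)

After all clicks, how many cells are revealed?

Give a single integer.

Answer: 6

Derivation:
Click 1 (5,5) count=3: revealed 1 new [(5,5)] -> total=1
Click 2 (2,3) count=2: revealed 1 new [(2,3)] -> total=2
Click 3 (6,0) count=0: revealed 4 new [(5,0) (5,1) (6,0) (6,1)] -> total=6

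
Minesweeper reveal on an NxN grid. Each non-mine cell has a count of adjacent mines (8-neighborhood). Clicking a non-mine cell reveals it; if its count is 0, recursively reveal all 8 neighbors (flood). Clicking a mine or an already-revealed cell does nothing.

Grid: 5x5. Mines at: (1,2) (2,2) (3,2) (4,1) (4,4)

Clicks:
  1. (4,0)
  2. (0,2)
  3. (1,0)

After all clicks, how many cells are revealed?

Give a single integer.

Answer: 10

Derivation:
Click 1 (4,0) count=1: revealed 1 new [(4,0)] -> total=1
Click 2 (0,2) count=1: revealed 1 new [(0,2)] -> total=2
Click 3 (1,0) count=0: revealed 8 new [(0,0) (0,1) (1,0) (1,1) (2,0) (2,1) (3,0) (3,1)] -> total=10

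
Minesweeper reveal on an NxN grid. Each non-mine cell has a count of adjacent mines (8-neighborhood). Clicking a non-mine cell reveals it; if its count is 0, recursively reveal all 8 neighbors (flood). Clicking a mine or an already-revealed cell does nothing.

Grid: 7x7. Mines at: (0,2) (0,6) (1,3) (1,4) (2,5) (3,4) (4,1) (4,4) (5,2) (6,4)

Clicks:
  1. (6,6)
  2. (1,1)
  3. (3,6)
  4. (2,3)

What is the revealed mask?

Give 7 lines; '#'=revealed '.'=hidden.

Answer: .......
.#.....
...#...
.....##
.....##
.....##
.....##

Derivation:
Click 1 (6,6) count=0: revealed 8 new [(3,5) (3,6) (4,5) (4,6) (5,5) (5,6) (6,5) (6,6)] -> total=8
Click 2 (1,1) count=1: revealed 1 new [(1,1)] -> total=9
Click 3 (3,6) count=1: revealed 0 new [(none)] -> total=9
Click 4 (2,3) count=3: revealed 1 new [(2,3)] -> total=10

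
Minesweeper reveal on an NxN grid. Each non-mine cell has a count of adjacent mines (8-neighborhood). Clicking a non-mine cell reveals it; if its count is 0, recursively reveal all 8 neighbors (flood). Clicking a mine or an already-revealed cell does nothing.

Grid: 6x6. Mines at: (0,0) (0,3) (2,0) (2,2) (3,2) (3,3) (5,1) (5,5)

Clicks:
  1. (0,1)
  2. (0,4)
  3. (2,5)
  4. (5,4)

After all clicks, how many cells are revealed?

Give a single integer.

Answer: 12

Derivation:
Click 1 (0,1) count=1: revealed 1 new [(0,1)] -> total=1
Click 2 (0,4) count=1: revealed 1 new [(0,4)] -> total=2
Click 3 (2,5) count=0: revealed 9 new [(0,5) (1,4) (1,5) (2,4) (2,5) (3,4) (3,5) (4,4) (4,5)] -> total=11
Click 4 (5,4) count=1: revealed 1 new [(5,4)] -> total=12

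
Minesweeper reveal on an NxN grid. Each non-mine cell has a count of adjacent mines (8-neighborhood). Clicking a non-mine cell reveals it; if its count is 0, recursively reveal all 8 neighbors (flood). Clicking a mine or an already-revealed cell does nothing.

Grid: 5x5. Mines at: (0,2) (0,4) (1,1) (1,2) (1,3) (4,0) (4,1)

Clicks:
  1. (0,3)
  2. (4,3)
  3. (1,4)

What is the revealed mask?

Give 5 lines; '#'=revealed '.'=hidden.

Answer: ...#.
....#
..###
..###
..###

Derivation:
Click 1 (0,3) count=4: revealed 1 new [(0,3)] -> total=1
Click 2 (4,3) count=0: revealed 9 new [(2,2) (2,3) (2,4) (3,2) (3,3) (3,4) (4,2) (4,3) (4,4)] -> total=10
Click 3 (1,4) count=2: revealed 1 new [(1,4)] -> total=11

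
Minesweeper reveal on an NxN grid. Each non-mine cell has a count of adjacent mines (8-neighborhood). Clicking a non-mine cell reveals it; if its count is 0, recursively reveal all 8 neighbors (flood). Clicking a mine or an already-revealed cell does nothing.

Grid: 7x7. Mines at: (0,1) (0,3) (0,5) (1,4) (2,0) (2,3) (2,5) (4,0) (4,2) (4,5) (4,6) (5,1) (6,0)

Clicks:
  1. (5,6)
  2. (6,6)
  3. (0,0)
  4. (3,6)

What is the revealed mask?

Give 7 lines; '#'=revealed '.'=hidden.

Answer: #......
.......
.......
......#
.......
..#####
..#####

Derivation:
Click 1 (5,6) count=2: revealed 1 new [(5,6)] -> total=1
Click 2 (6,6) count=0: revealed 9 new [(5,2) (5,3) (5,4) (5,5) (6,2) (6,3) (6,4) (6,5) (6,6)] -> total=10
Click 3 (0,0) count=1: revealed 1 new [(0,0)] -> total=11
Click 4 (3,6) count=3: revealed 1 new [(3,6)] -> total=12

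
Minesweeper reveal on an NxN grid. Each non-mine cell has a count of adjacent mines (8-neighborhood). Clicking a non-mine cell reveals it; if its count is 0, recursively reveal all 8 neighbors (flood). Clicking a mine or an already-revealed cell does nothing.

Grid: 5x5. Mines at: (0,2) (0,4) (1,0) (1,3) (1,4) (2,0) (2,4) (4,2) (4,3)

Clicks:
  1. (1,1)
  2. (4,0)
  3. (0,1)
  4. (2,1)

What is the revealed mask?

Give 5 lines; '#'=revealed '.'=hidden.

Answer: .#...
.#...
.#...
##...
##...

Derivation:
Click 1 (1,1) count=3: revealed 1 new [(1,1)] -> total=1
Click 2 (4,0) count=0: revealed 4 new [(3,0) (3,1) (4,0) (4,1)] -> total=5
Click 3 (0,1) count=2: revealed 1 new [(0,1)] -> total=6
Click 4 (2,1) count=2: revealed 1 new [(2,1)] -> total=7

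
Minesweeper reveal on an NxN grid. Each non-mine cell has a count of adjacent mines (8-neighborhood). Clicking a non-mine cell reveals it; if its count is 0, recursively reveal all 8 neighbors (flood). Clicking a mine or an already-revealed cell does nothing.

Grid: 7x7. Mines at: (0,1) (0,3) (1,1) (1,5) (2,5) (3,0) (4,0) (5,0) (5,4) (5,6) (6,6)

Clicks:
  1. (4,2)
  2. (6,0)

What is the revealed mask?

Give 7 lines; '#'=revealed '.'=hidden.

Answer: .......
..###..
.####..
.####..
.####..
.###...
####...

Derivation:
Click 1 (4,2) count=0: revealed 21 new [(1,2) (1,3) (1,4) (2,1) (2,2) (2,3) (2,4) (3,1) (3,2) (3,3) (3,4) (4,1) (4,2) (4,3) (4,4) (5,1) (5,2) (5,3) (6,1) (6,2) (6,3)] -> total=21
Click 2 (6,0) count=1: revealed 1 new [(6,0)] -> total=22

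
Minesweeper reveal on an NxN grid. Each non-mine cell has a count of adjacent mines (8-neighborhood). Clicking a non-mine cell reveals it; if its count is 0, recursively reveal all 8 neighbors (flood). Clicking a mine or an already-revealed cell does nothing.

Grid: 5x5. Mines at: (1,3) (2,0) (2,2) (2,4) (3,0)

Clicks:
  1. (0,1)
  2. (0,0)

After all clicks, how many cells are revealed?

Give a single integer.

Click 1 (0,1) count=0: revealed 6 new [(0,0) (0,1) (0,2) (1,0) (1,1) (1,2)] -> total=6
Click 2 (0,0) count=0: revealed 0 new [(none)] -> total=6

Answer: 6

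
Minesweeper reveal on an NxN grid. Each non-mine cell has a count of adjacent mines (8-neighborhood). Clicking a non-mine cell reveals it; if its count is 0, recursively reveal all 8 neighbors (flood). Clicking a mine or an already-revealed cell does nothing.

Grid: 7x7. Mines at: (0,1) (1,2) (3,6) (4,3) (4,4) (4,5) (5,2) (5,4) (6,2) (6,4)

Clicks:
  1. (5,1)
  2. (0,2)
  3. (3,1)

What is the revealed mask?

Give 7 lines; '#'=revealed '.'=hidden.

Answer: ..#....
##.....
###....
###....
###....
##.....
##.....

Derivation:
Click 1 (5,1) count=2: revealed 1 new [(5,1)] -> total=1
Click 2 (0,2) count=2: revealed 1 new [(0,2)] -> total=2
Click 3 (3,1) count=0: revealed 14 new [(1,0) (1,1) (2,0) (2,1) (2,2) (3,0) (3,1) (3,2) (4,0) (4,1) (4,2) (5,0) (6,0) (6,1)] -> total=16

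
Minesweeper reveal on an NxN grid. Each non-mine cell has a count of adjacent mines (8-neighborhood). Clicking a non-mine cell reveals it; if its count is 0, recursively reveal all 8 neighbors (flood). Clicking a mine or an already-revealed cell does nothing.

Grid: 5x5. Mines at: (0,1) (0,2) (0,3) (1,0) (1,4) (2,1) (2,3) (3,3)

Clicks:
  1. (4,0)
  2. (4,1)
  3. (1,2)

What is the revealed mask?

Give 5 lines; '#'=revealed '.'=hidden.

Click 1 (4,0) count=0: revealed 6 new [(3,0) (3,1) (3,2) (4,0) (4,1) (4,2)] -> total=6
Click 2 (4,1) count=0: revealed 0 new [(none)] -> total=6
Click 3 (1,2) count=5: revealed 1 new [(1,2)] -> total=7

Answer: .....
..#..
.....
###..
###..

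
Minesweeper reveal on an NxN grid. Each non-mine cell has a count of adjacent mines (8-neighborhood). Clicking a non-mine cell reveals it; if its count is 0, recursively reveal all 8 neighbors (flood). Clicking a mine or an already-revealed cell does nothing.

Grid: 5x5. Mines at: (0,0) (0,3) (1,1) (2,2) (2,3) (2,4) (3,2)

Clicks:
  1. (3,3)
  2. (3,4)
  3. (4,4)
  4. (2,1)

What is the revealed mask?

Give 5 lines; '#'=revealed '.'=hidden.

Click 1 (3,3) count=4: revealed 1 new [(3,3)] -> total=1
Click 2 (3,4) count=2: revealed 1 new [(3,4)] -> total=2
Click 3 (4,4) count=0: revealed 2 new [(4,3) (4,4)] -> total=4
Click 4 (2,1) count=3: revealed 1 new [(2,1)] -> total=5

Answer: .....
.....
.#...
...##
...##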